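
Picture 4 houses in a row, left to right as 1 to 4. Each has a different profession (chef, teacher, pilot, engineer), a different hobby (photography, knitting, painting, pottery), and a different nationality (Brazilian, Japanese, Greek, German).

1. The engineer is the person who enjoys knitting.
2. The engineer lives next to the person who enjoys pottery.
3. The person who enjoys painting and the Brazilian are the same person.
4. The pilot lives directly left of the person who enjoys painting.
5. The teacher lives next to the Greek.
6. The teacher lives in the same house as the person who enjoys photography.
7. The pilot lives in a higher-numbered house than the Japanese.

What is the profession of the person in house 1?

The pilot is narrowed to house 2 or 3; consider each.
Placing it in house 2 leads to a contradiction, so it's in house 3.
Clue 4 places the person who enjoys painting in house 4.
Clue 3: the Brazilian is in house 4.
House 4's profession must be chef (nothing else left).
House 3's hobby must be pottery (nothing else left).
Clue 2 places the engineer in house 2.
That leaves teacher as the profession for house 1.
The person who enjoys knitting is in house 2 (clue 1).
Clue 5 places the Greek in house 2.
From clue 6, the person who enjoys photography must be in house 1.
House 3's nationality must be German (nothing else left).
House 1's nationality must be Japanese (nothing else left).
So: house 1 = teacher/photography/Japanese, house 2 = engineer/knitting/Greek, house 3 = pilot/pottery/German, house 4 = chef/painting/Brazilian.

teacher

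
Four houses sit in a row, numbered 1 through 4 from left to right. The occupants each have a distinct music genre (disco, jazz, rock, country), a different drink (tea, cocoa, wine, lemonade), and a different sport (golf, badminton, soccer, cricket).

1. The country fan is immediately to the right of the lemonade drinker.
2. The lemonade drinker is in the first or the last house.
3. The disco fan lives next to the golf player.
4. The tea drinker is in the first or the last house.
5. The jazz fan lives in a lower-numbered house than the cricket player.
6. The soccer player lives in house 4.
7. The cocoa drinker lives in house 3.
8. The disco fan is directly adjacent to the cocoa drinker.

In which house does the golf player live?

Clue 2 places the lemonade drinker in house 1.
Clue 6 places the soccer player in house 4.
Clue 7 places the cocoa drinker in house 3.
So house 2 gets wine for drink.
The only drink still possible for house 4 is tea.
The country fan is in house 2 (clue 1).
House 3's music genre must be rock (nothing else left).
The only music genre still possible for house 4 is disco.
The golf player is in house 3 (clue 3).
That leaves jazz as the music genre for house 1.
House 1's sport must be badminton (nothing else left).
That leaves cricket as the sport for house 2.
So: house 1 = jazz/lemonade/badminton, house 2 = country/wine/cricket, house 3 = rock/cocoa/golf, house 4 = disco/tea/soccer.

3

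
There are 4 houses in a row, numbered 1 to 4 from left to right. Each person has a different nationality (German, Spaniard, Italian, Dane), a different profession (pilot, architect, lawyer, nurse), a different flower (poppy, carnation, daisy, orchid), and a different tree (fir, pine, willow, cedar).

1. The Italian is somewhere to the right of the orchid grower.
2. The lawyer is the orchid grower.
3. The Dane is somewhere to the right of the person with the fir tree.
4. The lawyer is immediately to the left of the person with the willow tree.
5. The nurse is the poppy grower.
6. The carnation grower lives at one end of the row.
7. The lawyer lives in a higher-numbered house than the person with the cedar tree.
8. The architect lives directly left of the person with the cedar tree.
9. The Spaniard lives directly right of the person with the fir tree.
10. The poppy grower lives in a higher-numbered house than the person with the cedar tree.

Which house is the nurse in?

Clue 8: the architect is in house 1.
From clue 8, the person with the cedar tree must be in house 2.
House 1 nationality: only German fits.
By clue 7, the lawyer is in house 3.
House 2's profession must be pilot (nothing else left).
So house 4 gets nurse for profession.
From clue 2, the orchid grower must be in house 3.
Clue 4: the person with the willow tree is in house 4.
Clue 5 places the poppy grower in house 4.
House 1's flower must be carnation (nothing else left).
House 2 flower: only daisy fits.
By clue 1, the Italian is in house 4.
The only nationality still possible for house 3 is Dane.
Clue 3: the person with the fir tree is in house 1.
House 2's nationality must be Spaniard (nothing else left).
House 3's tree must be pine (nothing else left).
So: house 1 = German/architect/carnation/fir, house 2 = Spaniard/pilot/daisy/cedar, house 3 = Dane/lawyer/orchid/pine, house 4 = Italian/nurse/poppy/willow.

4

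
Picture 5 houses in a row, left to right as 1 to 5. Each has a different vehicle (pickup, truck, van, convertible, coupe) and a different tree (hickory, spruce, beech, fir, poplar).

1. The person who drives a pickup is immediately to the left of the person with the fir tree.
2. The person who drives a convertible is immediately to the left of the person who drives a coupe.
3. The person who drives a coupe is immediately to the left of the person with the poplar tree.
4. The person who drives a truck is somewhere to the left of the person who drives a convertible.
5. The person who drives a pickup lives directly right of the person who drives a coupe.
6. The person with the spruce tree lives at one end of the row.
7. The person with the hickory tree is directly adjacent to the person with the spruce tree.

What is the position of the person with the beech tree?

House 5's vehicle must be van (nothing else left).
The person who drives a convertible is in house 2 (clue 2).
Clue 2 places the person who drives a coupe in house 3.
From clue 3, the person with the poplar tree must be in house 4.
Clue 4 places the person who drives a truck in house 1.
From clue 5, the person who drives a pickup must be in house 4.
House 3 tree: only beech fits.
Clue 7: the person with the spruce tree is in house 1.
The only tree still possible for house 2 is hickory.
That leaves fir as the tree for house 5.
So: house 1 = truck/spruce, house 2 = convertible/hickory, house 3 = coupe/beech, house 4 = pickup/poplar, house 5 = van/fir.

3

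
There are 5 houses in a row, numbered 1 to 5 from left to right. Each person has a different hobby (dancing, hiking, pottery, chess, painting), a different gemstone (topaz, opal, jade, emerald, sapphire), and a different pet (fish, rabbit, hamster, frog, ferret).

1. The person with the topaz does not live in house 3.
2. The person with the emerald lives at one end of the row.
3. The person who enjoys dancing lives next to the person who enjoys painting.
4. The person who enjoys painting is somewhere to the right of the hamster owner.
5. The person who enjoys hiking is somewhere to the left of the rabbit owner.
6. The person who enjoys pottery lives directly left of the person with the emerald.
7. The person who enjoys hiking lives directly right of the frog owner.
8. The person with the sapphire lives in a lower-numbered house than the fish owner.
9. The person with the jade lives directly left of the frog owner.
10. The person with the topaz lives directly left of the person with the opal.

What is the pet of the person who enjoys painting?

Clue 6 places the person who enjoys pottery in house 4.
By clue 6, the person with the emerald is in house 5.
From clue 7, the person who enjoys hiking must be in house 3.
From clue 7, the frog owner must be in house 2.
The person with the jade is in house 1 (clue 9).
The only hobby still possible for house 2 is painting.
That leaves chess as the hobby for house 5.
The only gemstone still possible for house 4 is sapphire.
By clue 8, the fish owner is in house 5.
From clue 10, the person with the opal must be in house 3.
House 1 hobby: only dancing fits.
House 2's gemstone must be topaz (nothing else left).
House 1's pet must be hamster (nothing else left).
That leaves ferret as the pet for house 3.
So house 4 gets rabbit for pet.
So: house 1 = dancing/jade/hamster, house 2 = painting/topaz/frog, house 3 = hiking/opal/ferret, house 4 = pottery/sapphire/rabbit, house 5 = chess/emerald/fish.

frog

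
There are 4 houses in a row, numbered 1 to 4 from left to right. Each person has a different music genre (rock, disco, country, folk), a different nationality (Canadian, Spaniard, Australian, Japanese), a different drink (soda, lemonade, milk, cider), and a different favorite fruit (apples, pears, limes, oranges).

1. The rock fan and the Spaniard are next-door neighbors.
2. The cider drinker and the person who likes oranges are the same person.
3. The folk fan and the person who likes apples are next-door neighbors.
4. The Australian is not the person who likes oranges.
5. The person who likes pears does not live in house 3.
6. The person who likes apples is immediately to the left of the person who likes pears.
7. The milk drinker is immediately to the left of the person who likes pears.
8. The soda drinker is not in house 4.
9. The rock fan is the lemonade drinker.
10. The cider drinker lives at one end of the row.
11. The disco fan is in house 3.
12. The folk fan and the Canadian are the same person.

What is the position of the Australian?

Clue 11 places the disco fan in house 3.
The folk fan is narrowed to house 2 or 4; consider each.
Placing it in house 4 leads to a contradiction, so it's in house 2.
Clue 12 places the Canadian in house 2.
Clue 1 places the rock fan in house 4.
From clue 1, the Spaniard must be in house 3.
The lemonade drinker is in house 4 (clue 9).
So house 1 gets country for music genre.
House 1 drink: only cider fits.
The only drink still possible for house 2 is soda.
House 3 drink: only milk fits.
The person who likes oranges is in house 1 (clue 2).
Clue 4: the Australian is in house 4.
Clue 7 places the person who likes pears in house 4.
That leaves Japanese as the nationality for house 1.
House 2's favorite fruit must be limes (nothing else left).
House 3 favorite fruit: only apples fits.
So: house 1 = country/Japanese/cider/oranges, house 2 = folk/Canadian/soda/limes, house 3 = disco/Spaniard/milk/apples, house 4 = rock/Australian/lemonade/pears.

4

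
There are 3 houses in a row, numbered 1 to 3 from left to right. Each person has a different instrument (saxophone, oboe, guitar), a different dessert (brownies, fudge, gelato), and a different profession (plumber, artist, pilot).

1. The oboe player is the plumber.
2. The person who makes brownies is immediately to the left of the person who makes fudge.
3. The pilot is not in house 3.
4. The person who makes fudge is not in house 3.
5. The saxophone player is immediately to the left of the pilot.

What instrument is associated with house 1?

saxophone

From clue 4, the person who makes fudge must be in house 2.
By clue 5, the saxophone player is in house 1.
By clue 5, the pilot is in house 2.
So house 3 gets gelato for dessert.
By clue 1, the oboe player is in house 3.
From clue 1, the plumber must be in house 3.
House 2 instrument: only guitar fits.
That leaves brownies as the dessert for house 1.
The only profession still possible for house 1 is artist.
So: house 1 = saxophone/brownies/artist, house 2 = guitar/fudge/pilot, house 3 = oboe/gelato/plumber.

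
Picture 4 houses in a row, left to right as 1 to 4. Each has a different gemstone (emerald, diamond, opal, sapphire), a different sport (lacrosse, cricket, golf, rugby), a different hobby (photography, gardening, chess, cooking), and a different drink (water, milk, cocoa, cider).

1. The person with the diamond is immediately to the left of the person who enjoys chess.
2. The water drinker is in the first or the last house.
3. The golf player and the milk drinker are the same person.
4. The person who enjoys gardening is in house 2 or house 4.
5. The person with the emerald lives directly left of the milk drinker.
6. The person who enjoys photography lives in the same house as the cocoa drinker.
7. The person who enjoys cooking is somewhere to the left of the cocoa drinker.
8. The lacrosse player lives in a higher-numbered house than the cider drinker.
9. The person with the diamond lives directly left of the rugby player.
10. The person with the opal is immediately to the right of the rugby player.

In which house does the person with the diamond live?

The only sport still possible for house 1 is cricket.
House 1 hobby: only cooking fits.
The person with the diamond is narrowed to house 1 or 2; consider each.
Placing it in house 1 leads to a contradiction, so it's in house 2.
By clue 1, the person who enjoys chess is in house 3.
Clue 9 places the rugby player in house 3.
By clue 10, the person with the opal is in house 4.
So house 3 gets cider for drink.
From clue 8, the lacrosse player must be in house 4.
House 2 sport: only golf fits.
So house 1 gets water for drink.
From clue 3, the milk drinker must be in house 2.
From clue 5, the person with the emerald must be in house 1.
The only gemstone still possible for house 3 is sapphire.
That leaves cocoa as the drink for house 4.
By clue 6, the person who enjoys photography is in house 4.
So house 2 gets gardening for hobby.
So: house 1 = emerald/cricket/cooking/water, house 2 = diamond/golf/gardening/milk, house 3 = sapphire/rugby/chess/cider, house 4 = opal/lacrosse/photography/cocoa.

2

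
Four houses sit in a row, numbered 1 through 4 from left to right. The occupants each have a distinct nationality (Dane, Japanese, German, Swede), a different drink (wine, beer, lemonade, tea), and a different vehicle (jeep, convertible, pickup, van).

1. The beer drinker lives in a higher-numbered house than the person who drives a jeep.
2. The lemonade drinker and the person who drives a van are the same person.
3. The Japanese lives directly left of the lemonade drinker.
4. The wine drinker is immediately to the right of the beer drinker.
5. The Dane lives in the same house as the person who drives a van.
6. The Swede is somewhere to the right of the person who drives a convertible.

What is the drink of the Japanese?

So house 1 gets tea for drink.
The beer drinker is narrowed to house 2 or 3; consider each.
Placing it in house 2 leads to a contradiction, so it's in house 3.
Clue 4: the wine drinker is in house 4.
House 2 drink: only lemonade fits.
Clue 2: the person who drives a van is in house 2.
The Japanese is in house 1 (clue 3).
Clue 5: the Dane is in house 2.
The only vehicle still possible for house 4 is pickup.
That leaves jeep as the vehicle for house 1.
That leaves convertible as the vehicle for house 3.
By clue 6, the Swede is in house 4.
House 3's nationality must be German (nothing else left).
So: house 1 = Japanese/tea/jeep, house 2 = Dane/lemonade/van, house 3 = German/beer/convertible, house 4 = Swede/wine/pickup.

tea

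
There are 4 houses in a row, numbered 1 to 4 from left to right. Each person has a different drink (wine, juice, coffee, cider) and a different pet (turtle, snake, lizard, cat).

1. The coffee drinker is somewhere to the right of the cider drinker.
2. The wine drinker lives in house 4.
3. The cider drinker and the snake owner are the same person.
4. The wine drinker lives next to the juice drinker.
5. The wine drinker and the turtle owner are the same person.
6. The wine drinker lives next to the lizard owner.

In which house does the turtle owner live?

By clue 2, the wine drinker is in house 4.
Clue 4 places the juice drinker in house 3.
The turtle owner is in house 4 (clue 5).
By clue 6, the lizard owner is in house 3.
So house 1 gets cider for drink.
House 2 drink: only coffee fits.
Clue 3 places the snake owner in house 1.
House 2 pet: only cat fits.
So: house 1 = cider/snake, house 2 = coffee/cat, house 3 = juice/lizard, house 4 = wine/turtle.

4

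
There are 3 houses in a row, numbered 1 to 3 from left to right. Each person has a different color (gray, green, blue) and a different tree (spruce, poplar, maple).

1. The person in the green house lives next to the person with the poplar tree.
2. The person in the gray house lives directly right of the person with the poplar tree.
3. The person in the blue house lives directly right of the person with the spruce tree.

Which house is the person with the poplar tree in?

The only color still possible for house 1 is green.
House 3's tree must be maple (nothing else left).
The person with the poplar tree is in house 2 (clue 1).
From clue 2, the person in the gray house must be in house 3.
House 2's color must be blue (nothing else left).
House 1's tree must be spruce (nothing else left).
So: house 1 = green/spruce, house 2 = blue/poplar, house 3 = gray/maple.

2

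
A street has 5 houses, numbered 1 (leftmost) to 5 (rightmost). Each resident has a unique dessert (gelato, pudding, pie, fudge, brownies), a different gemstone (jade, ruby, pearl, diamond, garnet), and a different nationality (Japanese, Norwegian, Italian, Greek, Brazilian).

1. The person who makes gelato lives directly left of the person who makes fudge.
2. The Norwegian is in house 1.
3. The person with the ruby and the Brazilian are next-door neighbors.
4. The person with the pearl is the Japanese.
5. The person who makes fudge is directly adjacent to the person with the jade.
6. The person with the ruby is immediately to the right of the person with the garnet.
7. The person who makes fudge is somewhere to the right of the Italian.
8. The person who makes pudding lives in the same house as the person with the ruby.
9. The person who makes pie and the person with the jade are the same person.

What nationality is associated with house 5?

Greek

From clue 2, the Norwegian must be in house 1.
So house 1 gets brownies for dessert.
The person who makes fudge is narrowed to house 3 or 4 or 5; consider each.
Placing it in house 3 and house 5 leads to a contradiction, so it's in house 4.
The person who makes gelato is in house 3 (clue 1).
House 2's dessert must be pudding (nothing else left).
So house 5 gets pie for dessert.
The person with the ruby is in house 2 (clue 8).
The person with the jade is in house 5 (clue 9).
The Brazilian is in house 3 (clue 3).
From clue 6, the person with the garnet must be in house 1.
That leaves Greek as the nationality for house 5.
Clue 4: the person with the pearl is in house 4.
The only gemstone still possible for house 3 is diamond.
The only nationality still possible for house 2 is Italian.
The only nationality still possible for house 4 is Japanese.
So: house 1 = brownies/garnet/Norwegian, house 2 = pudding/ruby/Italian, house 3 = gelato/diamond/Brazilian, house 4 = fudge/pearl/Japanese, house 5 = pie/jade/Greek.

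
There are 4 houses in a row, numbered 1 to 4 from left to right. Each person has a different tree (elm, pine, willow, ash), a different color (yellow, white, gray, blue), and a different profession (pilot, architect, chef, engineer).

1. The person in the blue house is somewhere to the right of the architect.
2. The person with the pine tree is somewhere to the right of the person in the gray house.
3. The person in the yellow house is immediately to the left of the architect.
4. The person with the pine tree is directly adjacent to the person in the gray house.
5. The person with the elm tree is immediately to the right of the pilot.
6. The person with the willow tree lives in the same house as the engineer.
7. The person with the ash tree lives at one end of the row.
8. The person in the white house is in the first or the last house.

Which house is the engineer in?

4

The person with the ash tree is narrowed to house 1 or 4; consider each.
Placing it in house 4 leads to a contradiction, so it's in house 1.
The person in the blue house is narrowed to house 3 or 4; consider each.
Placing it in house 4 leads to a contradiction, so it's in house 3.
By clue 1, the architect is in house 2.
Clue 3: the person in the yellow house is in house 1.
House 2's color must be gray (nothing else left).
House 4's color must be white (nothing else left).
By clue 4, the person with the pine tree is in house 3.
House 2's tree must be elm (nothing else left).
That leaves willow as the tree for house 4.
From clue 5, the pilot must be in house 1.
By clue 6, the engineer is in house 4.
So house 3 gets chef for profession.
So: house 1 = ash/yellow/pilot, house 2 = elm/gray/architect, house 3 = pine/blue/chef, house 4 = willow/white/engineer.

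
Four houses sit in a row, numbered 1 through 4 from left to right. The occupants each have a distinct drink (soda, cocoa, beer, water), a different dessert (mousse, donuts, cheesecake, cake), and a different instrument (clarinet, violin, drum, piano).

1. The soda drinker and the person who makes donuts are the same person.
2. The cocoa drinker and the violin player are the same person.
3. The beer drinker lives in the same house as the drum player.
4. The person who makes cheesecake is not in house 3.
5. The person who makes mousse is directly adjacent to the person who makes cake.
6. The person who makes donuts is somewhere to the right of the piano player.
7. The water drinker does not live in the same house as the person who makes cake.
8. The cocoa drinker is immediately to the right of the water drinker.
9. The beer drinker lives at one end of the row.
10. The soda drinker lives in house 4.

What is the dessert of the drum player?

cheesecake

Clue 10: the soda drinker is in house 4.
That leaves beer as the drink for house 1.
By clue 1, the person who makes donuts is in house 4.
Clue 3: the drum player is in house 1.
From clue 8, the cocoa drinker must be in house 3.
By clue 8, the water drinker is in house 2.
The only instrument still possible for house 4 is clarinet.
By clue 2, the violin player is in house 3.
House 2 instrument: only piano fits.
By clue 5, the person who makes mousse is in house 2.
House 1 dessert: only cheesecake fits.
So house 3 gets cake for dessert.
So: house 1 = beer/cheesecake/drum, house 2 = water/mousse/piano, house 3 = cocoa/cake/violin, house 4 = soda/donuts/clarinet.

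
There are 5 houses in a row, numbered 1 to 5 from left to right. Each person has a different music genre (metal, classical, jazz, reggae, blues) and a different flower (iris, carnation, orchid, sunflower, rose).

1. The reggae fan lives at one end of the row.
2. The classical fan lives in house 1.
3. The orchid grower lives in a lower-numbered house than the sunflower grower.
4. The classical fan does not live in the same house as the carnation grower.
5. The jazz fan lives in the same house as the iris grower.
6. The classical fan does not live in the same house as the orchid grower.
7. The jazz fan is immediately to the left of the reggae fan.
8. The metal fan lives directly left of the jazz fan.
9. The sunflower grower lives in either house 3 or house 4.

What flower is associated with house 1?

By clue 2, the classical fan is in house 1.
From clue 7, the jazz fan must be in house 4.
Clue 7 places the reggae fan in house 5.
Clue 8 places the metal fan in house 3.
House 2's music genre must be blues (nothing else left).
Clue 5 places the iris grower in house 4.
The only flower still possible for house 1 is rose.
House 3's flower must be sunflower (nothing else left).
So house 5 gets carnation for flower.
So house 2 gets orchid for flower.
So: house 1 = classical/rose, house 2 = blues/orchid, house 3 = metal/sunflower, house 4 = jazz/iris, house 5 = reggae/carnation.

rose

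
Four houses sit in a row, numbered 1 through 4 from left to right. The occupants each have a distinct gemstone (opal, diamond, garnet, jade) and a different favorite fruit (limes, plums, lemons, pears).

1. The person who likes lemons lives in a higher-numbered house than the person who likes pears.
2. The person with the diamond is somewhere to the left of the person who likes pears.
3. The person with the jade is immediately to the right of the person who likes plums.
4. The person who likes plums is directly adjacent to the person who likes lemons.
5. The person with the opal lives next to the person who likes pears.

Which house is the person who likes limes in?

1

The only favorite fruit still possible for house 1 is limes.
So house 4 gets lemons for favorite fruit.
From clue 4, the person who likes plums must be in house 3.
The only favorite fruit still possible for house 2 is pears.
From clue 2, the person with the diamond must be in house 1.
From clue 3, the person with the jade must be in house 4.
House 2's gemstone must be garnet (nothing else left).
House 3's gemstone must be opal (nothing else left).
So: house 1 = diamond/limes, house 2 = garnet/pears, house 3 = opal/plums, house 4 = jade/lemons.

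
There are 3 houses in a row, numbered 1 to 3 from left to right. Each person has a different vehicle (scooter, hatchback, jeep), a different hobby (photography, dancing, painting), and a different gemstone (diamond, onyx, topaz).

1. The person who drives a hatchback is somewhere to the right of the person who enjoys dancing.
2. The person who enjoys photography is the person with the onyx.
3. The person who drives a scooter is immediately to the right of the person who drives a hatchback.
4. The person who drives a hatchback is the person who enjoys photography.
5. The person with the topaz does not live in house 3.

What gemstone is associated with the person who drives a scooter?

Clue 3 places the person who drives a scooter in house 3.
The person who drives a hatchback is in house 2 (clue 3).
Clue 4 places the person who enjoys photography in house 2.
The only vehicle still possible for house 1 is jeep.
That leaves dancing as the hobby for house 1.
That leaves painting as the hobby for house 3.
Clue 2 places the person with the onyx in house 2.
The only gemstone still possible for house 1 is topaz.
The only gemstone still possible for house 3 is diamond.
So: house 1 = jeep/dancing/topaz, house 2 = hatchback/photography/onyx, house 3 = scooter/painting/diamond.

diamond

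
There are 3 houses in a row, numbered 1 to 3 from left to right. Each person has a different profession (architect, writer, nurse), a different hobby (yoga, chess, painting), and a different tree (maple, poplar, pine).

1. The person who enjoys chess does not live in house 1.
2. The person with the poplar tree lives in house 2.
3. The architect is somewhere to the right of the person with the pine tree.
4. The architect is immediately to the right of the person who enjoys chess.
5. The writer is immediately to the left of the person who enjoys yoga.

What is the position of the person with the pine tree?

1

From clue 2, the person with the poplar tree must be in house 2.
By clue 4, the architect is in house 3.
Clue 4: the person who enjoys chess is in house 2.
House 1's hobby must be painting (nothing else left).
House 3's hobby must be yoga (nothing else left).
The only tree still possible for house 1 is pine.
The only tree still possible for house 3 is maple.
Clue 5: the writer is in house 2.
The only profession still possible for house 1 is nurse.
So: house 1 = nurse/painting/pine, house 2 = writer/chess/poplar, house 3 = architect/yoga/maple.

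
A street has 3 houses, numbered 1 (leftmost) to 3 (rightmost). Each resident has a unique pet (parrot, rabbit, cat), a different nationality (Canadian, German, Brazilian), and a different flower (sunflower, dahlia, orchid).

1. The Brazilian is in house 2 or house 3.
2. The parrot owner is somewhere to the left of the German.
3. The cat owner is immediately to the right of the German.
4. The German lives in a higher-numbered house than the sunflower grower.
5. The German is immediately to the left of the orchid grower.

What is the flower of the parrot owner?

sunflower

From clue 3, the cat owner must be in house 3.
Clue 3 places the German in house 2.
From clue 4, the sunflower grower must be in house 1.
The orchid grower is in house 3 (clue 5).
The only nationality still possible for house 1 is Canadian.
That leaves Brazilian as the nationality for house 3.
That leaves dahlia as the flower for house 2.
By clue 2, the parrot owner is in house 1.
So house 2 gets rabbit for pet.
So: house 1 = parrot/Canadian/sunflower, house 2 = rabbit/German/dahlia, house 3 = cat/Brazilian/orchid.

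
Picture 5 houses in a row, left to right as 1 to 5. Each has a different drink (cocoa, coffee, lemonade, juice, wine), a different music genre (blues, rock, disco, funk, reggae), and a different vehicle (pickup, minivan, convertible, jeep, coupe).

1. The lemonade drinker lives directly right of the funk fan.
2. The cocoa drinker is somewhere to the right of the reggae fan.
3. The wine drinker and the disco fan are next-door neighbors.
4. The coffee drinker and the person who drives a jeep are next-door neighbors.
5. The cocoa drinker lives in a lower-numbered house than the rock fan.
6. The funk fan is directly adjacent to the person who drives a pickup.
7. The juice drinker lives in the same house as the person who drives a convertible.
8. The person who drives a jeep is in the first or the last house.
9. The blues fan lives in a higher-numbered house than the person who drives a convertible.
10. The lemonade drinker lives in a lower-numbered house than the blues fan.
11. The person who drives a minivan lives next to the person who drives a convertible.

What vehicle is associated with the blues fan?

So house 5 gets wine for drink.
Clue 3 places the disco fan in house 4.
House 1 drink: only juice fits.
Clue 7 places the person who drives a convertible in house 1.
Clue 11: the person who drives a minivan is in house 2.
The only vehicle still possible for house 5 is jeep.
From clue 4, the coffee drinker must be in house 4.
The only music genre still possible for house 1 is reggae.
House 2 music genre: only funk fits.
Clue 1 places the lemonade drinker in house 3.
By clue 6, the person who drives a pickup is in house 3.
Clue 10 places the blues fan in house 5.
So house 2 gets cocoa for drink.
House 3 music genre: only rock fits.
The only vehicle still possible for house 4 is coupe.
So: house 1 = juice/reggae/convertible, house 2 = cocoa/funk/minivan, house 3 = lemonade/rock/pickup, house 4 = coffee/disco/coupe, house 5 = wine/blues/jeep.

jeep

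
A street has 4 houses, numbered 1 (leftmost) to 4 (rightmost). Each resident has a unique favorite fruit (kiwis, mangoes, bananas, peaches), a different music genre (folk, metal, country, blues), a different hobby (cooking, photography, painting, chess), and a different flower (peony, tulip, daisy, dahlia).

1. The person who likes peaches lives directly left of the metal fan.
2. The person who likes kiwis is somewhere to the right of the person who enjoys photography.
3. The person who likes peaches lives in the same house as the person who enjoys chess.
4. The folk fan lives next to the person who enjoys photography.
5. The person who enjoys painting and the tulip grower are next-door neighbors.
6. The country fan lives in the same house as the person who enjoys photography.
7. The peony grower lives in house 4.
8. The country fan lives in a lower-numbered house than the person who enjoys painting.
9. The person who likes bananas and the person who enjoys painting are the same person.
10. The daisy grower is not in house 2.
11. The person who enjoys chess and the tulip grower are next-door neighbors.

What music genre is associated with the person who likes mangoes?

country

By clue 7, the peony grower is in house 4.
The daisy grower is narrowed to house 1 or 3; consider each.
Placing it in house 3 leads to a contradiction, so it's in house 1.
The dahlia grower is narrowed to house 2 or 3; consider each.
Placing it in house 3 leads to a contradiction, so it's in house 2.
So house 3 gets tulip for flower.
Clue 11 places the person who enjoys chess in house 2.
The person who likes peaches is in house 2 (clue 3).
Clue 9: the person who likes bananas is in house 4.
So house 1 gets mangoes for favorite fruit.
The only favorite fruit still possible for house 3 is kiwis.
So house 4 gets painting for hobby.
By clue 1, the metal fan is in house 3.
By clue 2, the person who enjoys photography is in house 1.
The folk fan is in house 2 (clue 4).
Clue 6: the country fan is in house 1.
House 4 music genre: only blues fits.
The only hobby still possible for house 3 is cooking.
So: house 1 = mangoes/country/photography/daisy, house 2 = peaches/folk/chess/dahlia, house 3 = kiwis/metal/cooking/tulip, house 4 = bananas/blues/painting/peony.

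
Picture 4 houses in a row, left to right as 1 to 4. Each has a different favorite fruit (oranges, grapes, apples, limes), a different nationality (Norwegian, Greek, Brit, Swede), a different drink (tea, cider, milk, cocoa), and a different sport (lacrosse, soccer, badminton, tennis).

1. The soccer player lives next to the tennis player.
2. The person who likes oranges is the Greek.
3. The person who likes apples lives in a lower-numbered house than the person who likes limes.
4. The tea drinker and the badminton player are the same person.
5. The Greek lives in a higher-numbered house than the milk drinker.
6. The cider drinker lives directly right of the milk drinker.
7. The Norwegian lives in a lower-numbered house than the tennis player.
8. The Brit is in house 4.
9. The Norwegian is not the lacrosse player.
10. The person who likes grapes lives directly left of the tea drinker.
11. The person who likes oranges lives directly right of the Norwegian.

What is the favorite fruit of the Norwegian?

By clue 8, the Brit is in house 4.
That leaves limes as the favorite fruit for house 4.
The person who likes oranges is narrowed to house 2 or 3; consider each.
Placing it in house 3 leads to a contradiction, so it's in house 2.
Clue 2: the Greek is in house 2.
By clue 5, the milk drinker is in house 1.
Clue 6: the cider drinker is in house 2.
The Norwegian is in house 1 (clue 11).
House 3's nationality must be Swede (nothing else left).
The person who likes grapes is in house 3 (clue 10).
From clue 10, the tea drinker must be in house 4.
That leaves apples as the favorite fruit for house 1.
That leaves cocoa as the drink for house 3.
The only sport still possible for house 1 is soccer.
Clue 1: the tennis player is in house 2.
By clue 4, the badminton player is in house 4.
So house 3 gets lacrosse for sport.
So: house 1 = apples/Norwegian/milk/soccer, house 2 = oranges/Greek/cider/tennis, house 3 = grapes/Swede/cocoa/lacrosse, house 4 = limes/Brit/tea/badminton.

apples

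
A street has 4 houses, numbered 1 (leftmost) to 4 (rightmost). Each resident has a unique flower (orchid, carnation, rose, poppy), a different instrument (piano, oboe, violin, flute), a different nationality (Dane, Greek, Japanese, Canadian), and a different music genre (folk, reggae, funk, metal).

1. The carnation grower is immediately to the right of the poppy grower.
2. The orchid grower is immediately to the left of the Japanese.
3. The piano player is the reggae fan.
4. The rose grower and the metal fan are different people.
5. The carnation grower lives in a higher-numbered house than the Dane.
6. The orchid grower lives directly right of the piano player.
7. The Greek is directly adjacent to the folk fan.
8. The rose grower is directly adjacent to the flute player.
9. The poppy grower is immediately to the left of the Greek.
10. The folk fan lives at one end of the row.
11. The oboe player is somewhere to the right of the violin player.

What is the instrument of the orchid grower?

flute

House 4 flower: only rose fits.
From clue 8, the flute player must be in house 3.
The only flower still possible for house 1 is poppy.
So house 4 gets oboe for instrument.
Clue 1 places the carnation grower in house 2.
From clue 5, the Dane must be in house 1.
Clue 9 places the Greek in house 2.
That leaves orchid as the flower for house 3.
Clue 2 places the Japanese in house 4.
Clue 6 places the piano player in house 2.
From clue 7, the folk fan must be in house 1.
House 1's instrument must be violin (nothing else left).
House 3's nationality must be Canadian (nothing else left).
The only music genre still possible for house 2 is reggae.
The only music genre still possible for house 3 is metal.
That leaves funk as the music genre for house 4.
So: house 1 = poppy/violin/Dane/folk, house 2 = carnation/piano/Greek/reggae, house 3 = orchid/flute/Canadian/metal, house 4 = rose/oboe/Japanese/funk.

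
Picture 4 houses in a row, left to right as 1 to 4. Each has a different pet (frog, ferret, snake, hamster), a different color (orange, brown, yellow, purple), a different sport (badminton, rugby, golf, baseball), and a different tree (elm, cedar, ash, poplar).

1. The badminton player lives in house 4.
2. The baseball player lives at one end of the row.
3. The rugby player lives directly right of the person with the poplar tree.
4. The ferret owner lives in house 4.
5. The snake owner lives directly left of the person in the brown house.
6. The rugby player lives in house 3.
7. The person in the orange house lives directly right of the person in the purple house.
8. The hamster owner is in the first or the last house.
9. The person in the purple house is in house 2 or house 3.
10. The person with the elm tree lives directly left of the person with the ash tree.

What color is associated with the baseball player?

yellow

Clue 1: the badminton player is in house 4.
From clue 4, the ferret owner must be in house 4.
Clue 6: the rugby player is in house 3.
House 1's pet must be hamster (nothing else left).
So house 1 gets yellow for color.
So house 1 gets baseball for sport.
So house 2 gets golf for sport.
By clue 3, the person with the poplar tree is in house 2.
House 2's color must be purple (nothing else left).
Clue 7: the person in the orange house is in house 3.
Clue 10 places the person with the elm tree in house 3.
By clue 10, the person with the ash tree is in house 4.
The only color still possible for house 4 is brown.
House 1's tree must be cedar (nothing else left).
Clue 5: the snake owner is in house 3.
The only pet still possible for house 2 is frog.
So: house 1 = hamster/yellow/baseball/cedar, house 2 = frog/purple/golf/poplar, house 3 = snake/orange/rugby/elm, house 4 = ferret/brown/badminton/ash.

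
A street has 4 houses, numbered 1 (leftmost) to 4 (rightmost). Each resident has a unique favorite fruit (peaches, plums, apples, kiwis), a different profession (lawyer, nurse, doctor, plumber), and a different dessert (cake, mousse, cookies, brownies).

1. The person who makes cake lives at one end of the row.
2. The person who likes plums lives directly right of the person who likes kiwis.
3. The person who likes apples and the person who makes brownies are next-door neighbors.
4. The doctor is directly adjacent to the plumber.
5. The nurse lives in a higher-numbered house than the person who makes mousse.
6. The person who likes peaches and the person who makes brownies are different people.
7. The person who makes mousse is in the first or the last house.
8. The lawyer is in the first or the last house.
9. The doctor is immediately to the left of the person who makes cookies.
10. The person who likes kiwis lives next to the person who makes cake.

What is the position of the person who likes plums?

4

Clue 7: the person who makes mousse is in house 1.
By clue 10, the person who likes kiwis is in house 3.
That leaves cake as the dessert for house 4.
So house 4 gets plums for favorite fruit.
The person who likes apples is narrowed to house 1 or 2; consider each.
Placing it in house 1 leads to a contradiction, so it's in house 2.
Clue 3 places the person who makes brownies in house 3.
That leaves peaches as the favorite fruit for house 1.
That leaves cookies as the dessert for house 2.
The doctor is in house 1 (clue 9).
Clue 4: the plumber is in house 2.
So house 3 gets nurse for profession.
The only profession still possible for house 4 is lawyer.
So: house 1 = peaches/doctor/mousse, house 2 = apples/plumber/cookies, house 3 = kiwis/nurse/brownies, house 4 = plums/lawyer/cake.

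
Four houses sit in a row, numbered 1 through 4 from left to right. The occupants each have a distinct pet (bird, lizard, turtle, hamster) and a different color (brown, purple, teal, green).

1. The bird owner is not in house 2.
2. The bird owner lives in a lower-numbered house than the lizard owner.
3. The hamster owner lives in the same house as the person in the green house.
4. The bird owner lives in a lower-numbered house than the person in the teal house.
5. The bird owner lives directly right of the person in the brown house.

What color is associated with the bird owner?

purple

Clue 5 places the bird owner in house 3.
From clue 5, the person in the brown house must be in house 2.
Clue 2: the lizard owner is in house 4.
The person in the teal house is in house 4 (clue 4).
House 1 pet: only hamster fits.
House 2's pet must be turtle (nothing else left).
So house 1 gets green for color.
The only color still possible for house 3 is purple.
So: house 1 = hamster/green, house 2 = turtle/brown, house 3 = bird/purple, house 4 = lizard/teal.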